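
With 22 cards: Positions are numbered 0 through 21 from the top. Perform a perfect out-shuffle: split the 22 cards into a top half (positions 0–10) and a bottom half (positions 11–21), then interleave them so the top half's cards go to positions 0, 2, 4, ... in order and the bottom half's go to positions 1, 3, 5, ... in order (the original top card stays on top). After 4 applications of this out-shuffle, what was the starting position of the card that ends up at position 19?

Work backwards from position 19, undoing one out-shuffle at a time:
19 ← 20 ← 10 ← 5 ← 13
So the card now at position 19 started at position 13.

13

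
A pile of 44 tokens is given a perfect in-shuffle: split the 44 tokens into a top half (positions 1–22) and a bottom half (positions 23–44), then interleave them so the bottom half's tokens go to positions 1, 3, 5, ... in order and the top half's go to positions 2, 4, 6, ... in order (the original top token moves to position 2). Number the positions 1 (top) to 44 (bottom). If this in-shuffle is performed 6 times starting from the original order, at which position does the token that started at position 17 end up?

8

Track the token's position through each in-shuffle:
17 → 34 → 23 → 1 → 2 → 4 → 8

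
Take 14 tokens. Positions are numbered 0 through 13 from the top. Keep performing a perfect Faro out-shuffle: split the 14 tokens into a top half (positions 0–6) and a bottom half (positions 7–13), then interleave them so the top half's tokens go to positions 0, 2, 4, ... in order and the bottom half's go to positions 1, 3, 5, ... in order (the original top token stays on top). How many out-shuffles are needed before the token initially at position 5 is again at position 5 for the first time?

Follow position 5 under repeated out-shuffles:
5 → 10 → 7 → 1 → 2 → 4 → 8 → 3 → 6 → 12 → 11 → 9 → 5
It first returns after 12 out-shuffles.

12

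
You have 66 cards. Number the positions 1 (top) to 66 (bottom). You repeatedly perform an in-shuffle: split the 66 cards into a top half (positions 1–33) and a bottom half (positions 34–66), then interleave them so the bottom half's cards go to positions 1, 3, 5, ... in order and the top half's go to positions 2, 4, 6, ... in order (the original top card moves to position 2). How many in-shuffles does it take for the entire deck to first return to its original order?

66

The in-shuffle permutes the 66 positions with cycle lengths [66].
Every card is home exactly when every cycle has completed a whole number of laps, i.e. after lcm(66) = 66 in-shuffles.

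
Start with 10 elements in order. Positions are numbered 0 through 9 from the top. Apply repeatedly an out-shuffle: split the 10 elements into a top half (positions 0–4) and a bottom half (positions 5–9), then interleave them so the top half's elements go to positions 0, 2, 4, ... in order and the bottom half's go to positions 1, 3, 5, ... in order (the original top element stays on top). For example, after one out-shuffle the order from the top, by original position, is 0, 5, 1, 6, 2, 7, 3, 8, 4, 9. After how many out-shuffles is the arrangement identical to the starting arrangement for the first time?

6

The out-shuffle permutes the 10 positions with cycle lengths [1, 1, 2, 6].
Every element is home exactly when every cycle has completed a whole number of laps, i.e. after lcm(1, 2, 6) = 6 out-shuffles.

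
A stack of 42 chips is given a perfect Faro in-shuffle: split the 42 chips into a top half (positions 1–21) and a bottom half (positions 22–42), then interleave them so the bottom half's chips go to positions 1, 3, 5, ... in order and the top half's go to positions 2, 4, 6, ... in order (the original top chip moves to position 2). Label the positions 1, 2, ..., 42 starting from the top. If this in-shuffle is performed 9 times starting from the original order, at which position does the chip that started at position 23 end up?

37

Track the chip's position through each in-shuffle:
23 → 3 → 6 → 12 → 24 → 5 → 10 → 20 → 40 → 37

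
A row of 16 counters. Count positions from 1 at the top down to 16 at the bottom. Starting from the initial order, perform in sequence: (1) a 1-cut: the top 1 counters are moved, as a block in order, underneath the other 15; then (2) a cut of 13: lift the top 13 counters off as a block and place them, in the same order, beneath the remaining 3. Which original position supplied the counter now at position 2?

16

Undo the operations in reverse order, starting from position 2:
  undo op 2 (cut 13): 2 ← 15
  undo op 1 (cut 1): 15 ← 16
So the counter at position 2 came from original position 16.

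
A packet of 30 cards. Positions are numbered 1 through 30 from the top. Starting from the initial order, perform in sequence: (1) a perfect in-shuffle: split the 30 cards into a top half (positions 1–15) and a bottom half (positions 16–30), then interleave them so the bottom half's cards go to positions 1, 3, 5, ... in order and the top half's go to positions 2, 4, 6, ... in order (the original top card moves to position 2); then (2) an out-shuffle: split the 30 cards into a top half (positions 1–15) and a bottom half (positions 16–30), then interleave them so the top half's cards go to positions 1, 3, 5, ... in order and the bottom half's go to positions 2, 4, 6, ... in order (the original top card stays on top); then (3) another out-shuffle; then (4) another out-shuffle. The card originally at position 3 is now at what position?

Track the card from position 3 forward through each operation:
  after op 1 (in-shuffle): 3 → 6
  after op 2 (out-shuffle): 6 → 11
  after op 3 (out-shuffle): 11 → 21
  after op 4 (out-shuffle): 21 → 12

12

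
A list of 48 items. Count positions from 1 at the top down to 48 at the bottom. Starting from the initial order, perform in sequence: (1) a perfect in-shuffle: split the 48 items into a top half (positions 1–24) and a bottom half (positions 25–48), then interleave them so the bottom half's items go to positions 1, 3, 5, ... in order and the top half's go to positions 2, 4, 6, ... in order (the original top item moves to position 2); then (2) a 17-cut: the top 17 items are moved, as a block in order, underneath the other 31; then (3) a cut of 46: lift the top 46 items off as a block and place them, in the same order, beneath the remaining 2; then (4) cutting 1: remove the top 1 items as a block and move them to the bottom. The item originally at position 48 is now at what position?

Track the item from position 48 forward through each operation:
  after op 1 (in-shuffle): 48 → 47
  after op 2 (cut 17): 47 → 30
  after op 3 (cut 46): 30 → 32
  after op 4 (cut 1): 32 → 31

31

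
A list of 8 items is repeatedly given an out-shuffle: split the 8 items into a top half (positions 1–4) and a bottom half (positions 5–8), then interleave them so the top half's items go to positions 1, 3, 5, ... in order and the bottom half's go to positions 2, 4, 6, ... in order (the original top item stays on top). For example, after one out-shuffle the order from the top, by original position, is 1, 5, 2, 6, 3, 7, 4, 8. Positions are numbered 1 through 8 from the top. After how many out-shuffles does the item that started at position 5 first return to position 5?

Follow position 5 under repeated out-shuffles:
5 → 2 → 3 → 5
It first returns after 3 out-shuffles.

3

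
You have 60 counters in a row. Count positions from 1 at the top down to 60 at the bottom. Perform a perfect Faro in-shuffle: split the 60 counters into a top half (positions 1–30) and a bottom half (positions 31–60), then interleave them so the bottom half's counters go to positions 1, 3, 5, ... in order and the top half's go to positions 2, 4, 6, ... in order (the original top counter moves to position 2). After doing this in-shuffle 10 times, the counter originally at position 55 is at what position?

Track the counter's position through each in-shuffle:
55 → 49 → 37 → 13 → 26 → 52 → 43 → 25 → 50 → 39 → 17

17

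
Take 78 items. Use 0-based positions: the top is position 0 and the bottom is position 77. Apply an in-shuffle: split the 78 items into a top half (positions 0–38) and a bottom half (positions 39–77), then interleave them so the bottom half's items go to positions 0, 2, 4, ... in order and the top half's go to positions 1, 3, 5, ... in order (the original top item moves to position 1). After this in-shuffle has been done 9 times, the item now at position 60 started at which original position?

11

Work backwards from position 60, undoing one in-shuffle at a time:
60 ← 69 ← 34 ← 56 ← 67 ← 33 ← 16 ← 47 ← 23 ← 11
So the item now at position 60 started at position 11.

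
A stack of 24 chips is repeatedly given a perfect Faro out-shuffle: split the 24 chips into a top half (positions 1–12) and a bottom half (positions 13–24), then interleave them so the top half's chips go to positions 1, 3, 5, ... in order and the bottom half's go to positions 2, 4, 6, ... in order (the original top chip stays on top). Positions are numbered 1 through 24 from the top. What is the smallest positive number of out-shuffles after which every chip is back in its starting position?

The out-shuffle permutes the 24 positions with cycle lengths [1, 1, 11, 11].
Every chip is home exactly when every cycle has completed a whole number of laps, i.e. after lcm(1, 11) = 11 out-shuffles.

11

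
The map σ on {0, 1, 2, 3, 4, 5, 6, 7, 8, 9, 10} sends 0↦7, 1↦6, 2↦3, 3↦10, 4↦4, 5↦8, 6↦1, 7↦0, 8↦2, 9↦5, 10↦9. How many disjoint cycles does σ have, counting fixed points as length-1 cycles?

Cycle decomposition: (0 7) (1 6) (2 3 10 9 5 8) (4).
4 cycles.

4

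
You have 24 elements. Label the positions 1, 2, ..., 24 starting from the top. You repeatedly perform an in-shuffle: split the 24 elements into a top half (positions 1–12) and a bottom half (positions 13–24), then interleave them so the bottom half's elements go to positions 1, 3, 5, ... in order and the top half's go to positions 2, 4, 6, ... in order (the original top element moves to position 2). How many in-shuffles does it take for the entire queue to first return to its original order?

The in-shuffle permutes the 24 positions with cycle lengths [4, 20].
Every element is home exactly when every cycle has completed a whole number of laps, i.e. after lcm(4, 20) = 20 in-shuffles.

20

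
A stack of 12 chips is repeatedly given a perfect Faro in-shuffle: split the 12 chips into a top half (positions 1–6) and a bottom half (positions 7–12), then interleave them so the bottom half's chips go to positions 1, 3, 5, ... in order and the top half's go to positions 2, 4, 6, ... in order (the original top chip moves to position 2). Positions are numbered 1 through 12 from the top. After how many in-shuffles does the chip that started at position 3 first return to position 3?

12

Follow position 3 under repeated in-shuffles:
3 → 6 → 12 → 11 → 9 → 5 → 10 → 7 → 1 → 2 → 4 → 8 → 3
It first returns after 12 in-shuffles.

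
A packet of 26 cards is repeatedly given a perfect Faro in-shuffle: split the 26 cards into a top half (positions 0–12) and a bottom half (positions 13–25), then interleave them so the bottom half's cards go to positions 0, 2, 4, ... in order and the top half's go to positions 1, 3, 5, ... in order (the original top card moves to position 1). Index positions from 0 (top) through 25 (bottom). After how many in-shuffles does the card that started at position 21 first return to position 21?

Follow position 21 under repeated in-shuffles:
21 → 16 → 6 → 13 → 0 → 1 → 3 → 7 → 15 → 4 → 9 → 19 → 12 → 25 → 24 → 22 → 18 → 10 → 21
It first returns after 18 in-shuffles.

18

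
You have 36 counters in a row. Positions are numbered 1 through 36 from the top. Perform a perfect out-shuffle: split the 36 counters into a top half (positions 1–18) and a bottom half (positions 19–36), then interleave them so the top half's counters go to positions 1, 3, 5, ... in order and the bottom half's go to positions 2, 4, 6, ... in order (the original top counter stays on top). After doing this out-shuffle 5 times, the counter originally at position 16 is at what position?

Track the counter's position through each out-shuffle:
16 → 31 → 26 → 16 → 31 → 26

26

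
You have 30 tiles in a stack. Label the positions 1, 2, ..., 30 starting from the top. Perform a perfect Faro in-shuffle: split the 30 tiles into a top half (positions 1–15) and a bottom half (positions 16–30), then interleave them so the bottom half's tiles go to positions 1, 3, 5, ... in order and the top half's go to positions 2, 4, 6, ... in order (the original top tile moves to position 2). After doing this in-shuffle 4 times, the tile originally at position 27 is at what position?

Track the tile's position through each in-shuffle:
27 → 23 → 15 → 30 → 29

29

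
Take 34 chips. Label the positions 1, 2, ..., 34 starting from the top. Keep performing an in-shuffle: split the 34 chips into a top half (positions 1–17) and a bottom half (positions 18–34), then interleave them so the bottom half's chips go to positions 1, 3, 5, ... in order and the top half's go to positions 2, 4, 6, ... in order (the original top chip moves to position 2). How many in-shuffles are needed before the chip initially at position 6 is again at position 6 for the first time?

Follow position 6 under repeated in-shuffles:
6 → 12 → 24 → 13 → 26 → 17 → 34 → 33 → 31 → 27 → 19 → 3 → 6
It first returns after 12 in-shuffles.

12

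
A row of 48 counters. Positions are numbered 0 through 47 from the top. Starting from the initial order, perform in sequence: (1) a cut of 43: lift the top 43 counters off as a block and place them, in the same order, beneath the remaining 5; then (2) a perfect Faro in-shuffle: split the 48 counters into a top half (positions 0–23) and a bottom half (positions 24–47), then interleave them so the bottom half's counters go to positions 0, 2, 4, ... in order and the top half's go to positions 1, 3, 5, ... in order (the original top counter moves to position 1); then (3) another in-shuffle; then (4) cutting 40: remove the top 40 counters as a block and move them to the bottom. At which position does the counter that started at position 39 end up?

Track the counter from position 39 forward through each operation:
  after op 1 (cut 43): 39 → 44
  after op 2 (in-shuffle): 44 → 40
  after op 3 (in-shuffle): 40 → 32
  after op 4 (cut 40): 32 → 40

40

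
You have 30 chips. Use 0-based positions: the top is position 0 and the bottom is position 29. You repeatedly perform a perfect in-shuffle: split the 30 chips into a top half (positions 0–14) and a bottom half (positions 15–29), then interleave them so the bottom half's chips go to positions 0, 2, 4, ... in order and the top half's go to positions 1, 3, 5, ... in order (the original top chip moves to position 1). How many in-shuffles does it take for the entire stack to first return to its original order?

5

The in-shuffle permutes the 30 positions with cycle lengths [5, 5, 5, 5, 5, 5].
Every chip is home exactly when every cycle has completed a whole number of laps, i.e. after lcm(5) = 5 in-shuffles.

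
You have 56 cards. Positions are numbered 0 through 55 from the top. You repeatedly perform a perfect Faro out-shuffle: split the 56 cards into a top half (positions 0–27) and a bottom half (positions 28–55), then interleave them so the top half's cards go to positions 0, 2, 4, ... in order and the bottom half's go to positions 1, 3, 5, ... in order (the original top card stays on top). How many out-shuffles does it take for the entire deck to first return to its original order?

The out-shuffle permutes the 56 positions with cycle lengths [1, 1, 4, 10, 20, 20].
Every card is home exactly when every cycle has completed a whole number of laps, i.e. after lcm(1, 4, 10, 20) = 20 out-shuffles.

20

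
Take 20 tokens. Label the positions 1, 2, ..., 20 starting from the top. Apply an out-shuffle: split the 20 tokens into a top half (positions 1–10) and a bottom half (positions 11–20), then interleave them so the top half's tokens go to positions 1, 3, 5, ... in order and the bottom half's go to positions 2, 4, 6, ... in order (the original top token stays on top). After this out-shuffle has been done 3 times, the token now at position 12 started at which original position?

19

Work backwards from position 12, undoing one out-shuffle at a time:
12 ← 16 ← 18 ← 19
So the token now at position 12 started at position 19.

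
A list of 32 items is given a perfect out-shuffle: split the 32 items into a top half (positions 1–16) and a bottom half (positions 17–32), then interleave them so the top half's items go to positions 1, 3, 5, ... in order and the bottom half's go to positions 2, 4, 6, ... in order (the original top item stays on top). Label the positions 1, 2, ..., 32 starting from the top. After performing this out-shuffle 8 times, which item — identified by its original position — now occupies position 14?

Work backwards from position 14, undoing one out-shuffle at a time:
14 ← 23 ← 12 ← 22 ← 27 ← 14 ← 23 ← 12 ← 22
So the item now at position 14 started at position 22.

22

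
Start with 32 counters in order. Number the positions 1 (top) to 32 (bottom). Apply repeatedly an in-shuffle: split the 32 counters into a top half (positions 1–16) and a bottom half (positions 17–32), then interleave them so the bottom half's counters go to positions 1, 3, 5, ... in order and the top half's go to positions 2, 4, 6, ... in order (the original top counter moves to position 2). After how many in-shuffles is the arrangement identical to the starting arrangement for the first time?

The in-shuffle permutes the 32 positions with cycle lengths [2, 10, 10, 10].
Every counter is home exactly when every cycle has completed a whole number of laps, i.e. after lcm(2, 10) = 10 in-shuffles.

10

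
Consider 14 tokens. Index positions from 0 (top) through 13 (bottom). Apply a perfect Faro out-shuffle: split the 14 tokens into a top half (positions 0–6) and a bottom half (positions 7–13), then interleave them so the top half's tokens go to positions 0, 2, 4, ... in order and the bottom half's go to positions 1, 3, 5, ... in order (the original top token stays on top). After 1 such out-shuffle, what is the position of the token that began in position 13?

Position 13 is a fixed point of every out-shuffle, so the token never moves.

13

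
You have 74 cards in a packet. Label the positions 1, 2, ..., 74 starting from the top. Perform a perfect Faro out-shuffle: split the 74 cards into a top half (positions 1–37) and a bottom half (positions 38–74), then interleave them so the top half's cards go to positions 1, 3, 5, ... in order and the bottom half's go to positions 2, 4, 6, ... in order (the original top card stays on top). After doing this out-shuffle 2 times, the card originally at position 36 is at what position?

Track the card's position through each out-shuffle:
36 → 71 → 68

68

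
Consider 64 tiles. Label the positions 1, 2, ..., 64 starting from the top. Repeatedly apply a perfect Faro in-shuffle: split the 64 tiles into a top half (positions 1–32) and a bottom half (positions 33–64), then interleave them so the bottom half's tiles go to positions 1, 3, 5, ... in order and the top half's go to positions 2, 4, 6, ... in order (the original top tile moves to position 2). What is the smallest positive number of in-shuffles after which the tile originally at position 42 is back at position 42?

Follow position 42 under repeated in-shuffles:
42 → 19 → 38 → 11 → 22 → 44 → 23 → 46 → 27 → 54 → 43 → 21 → 42
It first returns after 12 in-shuffles.

12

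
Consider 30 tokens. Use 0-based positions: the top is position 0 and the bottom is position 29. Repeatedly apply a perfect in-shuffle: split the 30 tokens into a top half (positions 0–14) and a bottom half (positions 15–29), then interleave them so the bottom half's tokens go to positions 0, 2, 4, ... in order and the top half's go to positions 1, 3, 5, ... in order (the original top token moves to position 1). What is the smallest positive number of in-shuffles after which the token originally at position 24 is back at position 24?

5

Follow position 24 under repeated in-shuffles:
24 → 18 → 6 → 13 → 27 → 24
It first returns after 5 in-shuffles.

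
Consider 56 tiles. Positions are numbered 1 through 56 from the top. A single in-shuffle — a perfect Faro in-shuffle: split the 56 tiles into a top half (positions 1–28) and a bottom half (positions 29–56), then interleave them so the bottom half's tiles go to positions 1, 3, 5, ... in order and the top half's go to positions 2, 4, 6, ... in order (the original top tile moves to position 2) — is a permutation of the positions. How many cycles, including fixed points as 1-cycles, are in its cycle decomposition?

Trace each unvisited position around until it returns:
(1 2 4 8 16 32 ... len 18) (3 6 12 24 48 39 ... len 18) (5 10 20 40 23 46 ... len 18) (19 38)
4 cycles in total.

4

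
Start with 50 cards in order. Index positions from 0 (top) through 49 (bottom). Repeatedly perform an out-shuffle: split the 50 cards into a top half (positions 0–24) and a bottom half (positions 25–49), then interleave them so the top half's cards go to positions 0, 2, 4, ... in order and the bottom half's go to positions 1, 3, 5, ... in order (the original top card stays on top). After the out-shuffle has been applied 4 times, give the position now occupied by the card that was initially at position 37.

4

Track the card's position through each out-shuffle:
37 → 25 → 1 → 2 → 4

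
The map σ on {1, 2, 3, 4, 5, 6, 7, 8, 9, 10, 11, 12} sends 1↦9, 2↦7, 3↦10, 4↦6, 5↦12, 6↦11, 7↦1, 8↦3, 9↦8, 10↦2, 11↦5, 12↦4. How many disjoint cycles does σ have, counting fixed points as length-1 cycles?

Cycle decomposition: (1 9 8 3 10 2 7) (4 6 11 5 12).
2 cycles.

2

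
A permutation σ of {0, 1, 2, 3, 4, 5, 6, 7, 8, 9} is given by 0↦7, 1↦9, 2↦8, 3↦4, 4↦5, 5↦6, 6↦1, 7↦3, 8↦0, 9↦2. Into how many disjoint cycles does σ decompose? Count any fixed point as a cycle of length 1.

Cycle decomposition: (0 7 3 4 5 6 1 9 2 8).
1 cycle.

1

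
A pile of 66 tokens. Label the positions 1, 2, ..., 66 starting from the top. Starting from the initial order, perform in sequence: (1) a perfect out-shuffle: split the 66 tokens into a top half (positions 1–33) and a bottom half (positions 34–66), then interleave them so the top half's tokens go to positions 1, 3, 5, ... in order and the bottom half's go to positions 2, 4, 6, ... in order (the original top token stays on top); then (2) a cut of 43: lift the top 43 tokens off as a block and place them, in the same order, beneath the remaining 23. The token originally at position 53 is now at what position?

63

Track the token from position 53 forward through each operation:
  after op 1 (out-shuffle): 53 → 40
  after op 2 (cut 43): 40 → 63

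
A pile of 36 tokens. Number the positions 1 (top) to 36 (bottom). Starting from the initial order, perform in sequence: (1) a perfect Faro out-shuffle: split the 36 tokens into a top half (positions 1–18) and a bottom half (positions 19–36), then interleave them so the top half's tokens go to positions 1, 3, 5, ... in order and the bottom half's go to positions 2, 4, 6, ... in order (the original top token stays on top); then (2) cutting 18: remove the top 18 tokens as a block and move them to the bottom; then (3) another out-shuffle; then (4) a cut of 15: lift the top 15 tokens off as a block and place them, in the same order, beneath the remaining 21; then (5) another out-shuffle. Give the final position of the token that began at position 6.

Track the token from position 6 forward through each operation:
  after op 1 (out-shuffle): 6 → 11
  after op 2 (cut 18): 11 → 29
  after op 3 (out-shuffle): 29 → 22
  after op 4 (cut 15): 22 → 7
  after op 5 (out-shuffle): 7 → 13

13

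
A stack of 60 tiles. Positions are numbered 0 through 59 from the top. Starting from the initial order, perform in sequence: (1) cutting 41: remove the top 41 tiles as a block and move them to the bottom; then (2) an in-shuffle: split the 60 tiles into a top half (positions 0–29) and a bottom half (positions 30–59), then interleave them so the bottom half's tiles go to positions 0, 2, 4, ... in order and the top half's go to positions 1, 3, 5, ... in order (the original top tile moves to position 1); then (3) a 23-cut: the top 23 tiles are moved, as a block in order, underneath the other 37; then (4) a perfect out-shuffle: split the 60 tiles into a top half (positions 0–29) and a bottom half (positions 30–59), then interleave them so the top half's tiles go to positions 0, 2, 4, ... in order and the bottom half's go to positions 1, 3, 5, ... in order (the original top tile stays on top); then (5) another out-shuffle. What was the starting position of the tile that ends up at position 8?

Undo the operations in reverse order, starting from position 8:
  undo op 5 (out-shuffle, from top half): 8 ← 4
  undo op 4 (out-shuffle, from top half): 4 ← 2
  undo op 3 (cut 23): 2 ← 25
  undo op 2 (in-shuffle, from top half): 25 ← 12
  undo op 1 (cut 41): 12 ← 53
So the tile at position 8 came from original position 53.

53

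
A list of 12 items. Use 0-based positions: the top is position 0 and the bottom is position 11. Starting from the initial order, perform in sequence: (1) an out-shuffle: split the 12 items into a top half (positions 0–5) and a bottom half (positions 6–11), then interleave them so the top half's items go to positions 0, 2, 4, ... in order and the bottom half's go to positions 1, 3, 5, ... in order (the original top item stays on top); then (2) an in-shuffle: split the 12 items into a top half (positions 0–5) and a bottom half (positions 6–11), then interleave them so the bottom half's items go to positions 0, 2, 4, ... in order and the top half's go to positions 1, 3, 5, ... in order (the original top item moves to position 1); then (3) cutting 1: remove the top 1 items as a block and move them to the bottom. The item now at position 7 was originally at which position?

5

Undo the operations in reverse order, starting from position 7:
  undo op 3 (cut 1): 7 ← 8
  undo op 2 (in-shuffle, from bottom half): 8 ← 10
  undo op 1 (out-shuffle, from top half): 10 ← 5
So the item at position 7 came from original position 5.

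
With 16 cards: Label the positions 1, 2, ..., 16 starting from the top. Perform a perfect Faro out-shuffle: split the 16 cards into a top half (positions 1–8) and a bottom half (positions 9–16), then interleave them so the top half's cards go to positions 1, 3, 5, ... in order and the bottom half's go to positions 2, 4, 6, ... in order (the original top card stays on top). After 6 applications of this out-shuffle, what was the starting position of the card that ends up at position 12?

15

Work backwards from position 12, undoing one out-shuffle at a time:
12 ← 14 ← 15 ← 8 ← 12 ← 14 ← 15
So the card now at position 12 started at position 15.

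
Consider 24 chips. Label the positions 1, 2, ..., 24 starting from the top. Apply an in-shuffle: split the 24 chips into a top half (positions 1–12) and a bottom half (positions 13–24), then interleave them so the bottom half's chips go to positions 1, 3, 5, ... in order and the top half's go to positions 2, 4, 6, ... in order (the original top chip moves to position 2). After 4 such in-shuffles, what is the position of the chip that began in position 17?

Track the chip's position through each in-shuffle:
17 → 9 → 18 → 11 → 22

22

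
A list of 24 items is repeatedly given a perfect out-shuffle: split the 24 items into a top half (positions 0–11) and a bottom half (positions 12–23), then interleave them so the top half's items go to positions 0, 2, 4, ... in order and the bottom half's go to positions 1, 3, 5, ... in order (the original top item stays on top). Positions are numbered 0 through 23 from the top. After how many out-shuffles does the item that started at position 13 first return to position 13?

11

Follow position 13 under repeated out-shuffles:
13 → 3 → 6 → 12 → 1 → 2 → 4 → 8 → 16 → 9 → 18 → 13
It first returns after 11 out-shuffles.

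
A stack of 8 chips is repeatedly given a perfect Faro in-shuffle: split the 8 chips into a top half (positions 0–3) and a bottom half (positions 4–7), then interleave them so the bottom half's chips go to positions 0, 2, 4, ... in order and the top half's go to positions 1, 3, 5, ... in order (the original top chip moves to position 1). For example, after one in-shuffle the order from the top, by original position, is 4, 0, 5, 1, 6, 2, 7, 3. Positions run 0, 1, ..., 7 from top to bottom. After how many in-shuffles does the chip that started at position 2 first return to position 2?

Follow position 2 under repeated in-shuffles:
2 → 5 → 2
It first returns after 2 in-shuffles.

2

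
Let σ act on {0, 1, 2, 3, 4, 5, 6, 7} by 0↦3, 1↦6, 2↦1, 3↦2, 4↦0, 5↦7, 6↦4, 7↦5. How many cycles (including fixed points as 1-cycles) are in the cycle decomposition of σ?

2

Cycle decomposition: (0 3 2 1 6 4) (5 7).
2 cycles.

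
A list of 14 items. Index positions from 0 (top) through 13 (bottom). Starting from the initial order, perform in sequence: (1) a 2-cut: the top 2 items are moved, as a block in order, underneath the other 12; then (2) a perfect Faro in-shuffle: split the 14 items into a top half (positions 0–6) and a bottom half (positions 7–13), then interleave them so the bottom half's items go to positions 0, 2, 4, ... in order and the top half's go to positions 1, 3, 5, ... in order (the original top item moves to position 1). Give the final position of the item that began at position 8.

Track the item from position 8 forward through each operation:
  after op 1 (cut 2): 8 → 6
  after op 2 (in-shuffle): 6 → 13

13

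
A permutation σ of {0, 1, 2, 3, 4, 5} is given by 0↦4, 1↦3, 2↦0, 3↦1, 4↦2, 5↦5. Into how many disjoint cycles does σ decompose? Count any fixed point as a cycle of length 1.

3

Cycle decomposition: (0 4 2) (1 3) (5).
3 cycles.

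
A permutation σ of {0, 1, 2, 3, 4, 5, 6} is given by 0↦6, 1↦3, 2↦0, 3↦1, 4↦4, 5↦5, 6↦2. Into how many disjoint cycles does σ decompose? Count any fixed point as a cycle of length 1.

4

Cycle decomposition: (0 6 2) (1 3) (4) (5).
4 cycles.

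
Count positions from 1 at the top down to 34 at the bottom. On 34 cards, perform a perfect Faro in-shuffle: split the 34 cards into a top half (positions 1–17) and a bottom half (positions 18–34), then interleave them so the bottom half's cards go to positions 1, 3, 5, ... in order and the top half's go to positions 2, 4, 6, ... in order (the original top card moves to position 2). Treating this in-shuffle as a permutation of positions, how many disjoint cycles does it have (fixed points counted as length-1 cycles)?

Trace each unvisited position around until it returns:
(1 2 4 8 16 32 ... len 12) (3 6 12 24 13 26 ... len 12) (5 10 20) (7 14 28 21) (15 30 25)
5 cycles in total.

5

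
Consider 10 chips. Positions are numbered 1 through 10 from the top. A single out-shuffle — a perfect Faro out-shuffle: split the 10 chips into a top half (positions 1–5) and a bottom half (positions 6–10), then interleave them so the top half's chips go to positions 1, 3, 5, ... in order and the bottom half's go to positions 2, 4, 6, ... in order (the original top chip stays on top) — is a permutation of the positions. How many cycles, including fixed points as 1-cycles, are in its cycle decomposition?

Trace each unvisited position around until it returns:
(1) (2 3 5 9 8 6) (4 7) (10)
4 cycles in total.

4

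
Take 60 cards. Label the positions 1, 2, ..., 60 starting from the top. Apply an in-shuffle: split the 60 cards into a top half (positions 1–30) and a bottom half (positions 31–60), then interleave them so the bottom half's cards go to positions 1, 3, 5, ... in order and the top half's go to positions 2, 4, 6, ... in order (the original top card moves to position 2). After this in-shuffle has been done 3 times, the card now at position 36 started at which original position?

Work backwards from position 36, undoing one in-shuffle at a time:
36 ← 18 ← 9 ← 35
So the card now at position 36 started at position 35.

35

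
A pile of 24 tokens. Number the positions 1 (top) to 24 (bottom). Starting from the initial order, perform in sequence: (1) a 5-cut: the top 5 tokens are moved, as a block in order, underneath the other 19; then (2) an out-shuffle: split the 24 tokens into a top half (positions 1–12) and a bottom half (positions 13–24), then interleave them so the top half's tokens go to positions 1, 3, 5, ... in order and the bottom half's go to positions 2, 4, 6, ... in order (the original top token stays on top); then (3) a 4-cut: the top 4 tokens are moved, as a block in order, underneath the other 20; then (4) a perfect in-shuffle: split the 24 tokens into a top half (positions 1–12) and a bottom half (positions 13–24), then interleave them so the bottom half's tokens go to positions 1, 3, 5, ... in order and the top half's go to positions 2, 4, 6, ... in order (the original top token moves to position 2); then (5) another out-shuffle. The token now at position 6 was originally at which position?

Undo the operations in reverse order, starting from position 6:
  undo op 5 (out-shuffle, from bottom half): 6 ← 15
  undo op 4 (in-shuffle, from bottom half): 15 ← 20
  undo op 3 (cut 4): 20 ← 24
  undo op 2 (out-shuffle, from bottom half): 24 ← 24
  undo op 1 (cut 5): 24 ← 5
So the token at position 6 came from original position 5.

5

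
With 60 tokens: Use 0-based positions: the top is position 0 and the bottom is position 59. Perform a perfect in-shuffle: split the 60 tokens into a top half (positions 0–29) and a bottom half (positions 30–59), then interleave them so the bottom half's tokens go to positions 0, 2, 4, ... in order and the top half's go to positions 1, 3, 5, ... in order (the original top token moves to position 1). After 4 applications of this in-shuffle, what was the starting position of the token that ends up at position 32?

Work backwards from position 32, undoing one in-shuffle at a time:
32 ← 46 ← 53 ← 26 ← 43
So the token now at position 32 started at position 43.

43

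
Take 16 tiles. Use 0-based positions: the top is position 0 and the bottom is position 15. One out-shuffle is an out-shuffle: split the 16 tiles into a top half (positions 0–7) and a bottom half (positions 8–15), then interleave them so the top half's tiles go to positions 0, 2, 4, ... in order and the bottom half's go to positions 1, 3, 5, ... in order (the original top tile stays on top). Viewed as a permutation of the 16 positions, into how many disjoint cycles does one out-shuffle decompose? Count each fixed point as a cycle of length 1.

6

Trace each unvisited position around until it returns:
(0) (1 2 4 8) (3 6 12 9) (5 10) (7 14 13 11) (15)
6 cycles in total.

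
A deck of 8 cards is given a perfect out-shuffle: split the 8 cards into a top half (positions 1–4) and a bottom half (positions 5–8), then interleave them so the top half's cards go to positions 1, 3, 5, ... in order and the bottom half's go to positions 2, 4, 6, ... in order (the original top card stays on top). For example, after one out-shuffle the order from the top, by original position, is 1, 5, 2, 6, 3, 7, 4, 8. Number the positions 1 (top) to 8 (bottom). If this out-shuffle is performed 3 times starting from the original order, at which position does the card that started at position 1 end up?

1

Position 1 is a fixed point of every out-shuffle, so the card never moves.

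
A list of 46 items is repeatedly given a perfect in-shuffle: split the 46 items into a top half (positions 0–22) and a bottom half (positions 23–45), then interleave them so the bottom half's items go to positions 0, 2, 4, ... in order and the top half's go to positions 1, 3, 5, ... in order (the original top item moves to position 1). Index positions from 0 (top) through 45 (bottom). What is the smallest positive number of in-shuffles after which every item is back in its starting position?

23

The in-shuffle permutes the 46 positions with cycle lengths [23, 23].
Every item is home exactly when every cycle has completed a whole number of laps, i.e. after lcm(23) = 23 in-shuffles.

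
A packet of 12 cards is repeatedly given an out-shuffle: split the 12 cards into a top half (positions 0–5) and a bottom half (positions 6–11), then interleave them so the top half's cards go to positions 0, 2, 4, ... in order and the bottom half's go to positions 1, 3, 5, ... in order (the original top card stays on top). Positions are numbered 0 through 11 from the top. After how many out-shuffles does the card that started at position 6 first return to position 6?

10

Follow position 6 under repeated out-shuffles:
6 → 1 → 2 → 4 → 8 → 5 → 10 → 9 → 7 → 3 → 6
It first returns after 10 out-shuffles.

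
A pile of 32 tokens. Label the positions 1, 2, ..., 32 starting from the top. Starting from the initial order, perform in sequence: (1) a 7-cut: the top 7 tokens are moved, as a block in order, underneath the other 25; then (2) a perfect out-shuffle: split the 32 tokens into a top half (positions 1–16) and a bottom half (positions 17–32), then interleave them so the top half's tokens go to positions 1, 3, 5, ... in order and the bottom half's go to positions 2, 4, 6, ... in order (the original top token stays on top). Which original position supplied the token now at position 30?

6

Undo the operations in reverse order, starting from position 30:
  undo op 2 (out-shuffle, from bottom half): 30 ← 31
  undo op 1 (cut 7): 31 ← 6
So the token at position 30 came from original position 6.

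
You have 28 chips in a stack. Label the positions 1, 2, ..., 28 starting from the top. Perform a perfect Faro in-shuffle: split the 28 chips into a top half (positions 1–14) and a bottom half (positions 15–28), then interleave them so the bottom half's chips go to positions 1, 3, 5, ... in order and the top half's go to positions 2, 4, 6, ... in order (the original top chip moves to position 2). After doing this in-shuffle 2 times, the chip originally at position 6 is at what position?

Track the chip's position through each in-shuffle:
6 → 12 → 24

24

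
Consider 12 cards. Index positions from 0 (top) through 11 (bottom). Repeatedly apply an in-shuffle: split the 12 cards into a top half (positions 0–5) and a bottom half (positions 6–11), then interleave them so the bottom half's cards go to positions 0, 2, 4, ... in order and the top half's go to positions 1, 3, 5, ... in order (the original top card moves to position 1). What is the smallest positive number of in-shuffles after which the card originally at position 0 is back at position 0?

12

Follow position 0 under repeated in-shuffles:
0 → 1 → 3 → 7 → 2 → 5 → 11 → 10 → 8 → 4 → 9 → 6 → 0
It first returns after 12 in-shuffles.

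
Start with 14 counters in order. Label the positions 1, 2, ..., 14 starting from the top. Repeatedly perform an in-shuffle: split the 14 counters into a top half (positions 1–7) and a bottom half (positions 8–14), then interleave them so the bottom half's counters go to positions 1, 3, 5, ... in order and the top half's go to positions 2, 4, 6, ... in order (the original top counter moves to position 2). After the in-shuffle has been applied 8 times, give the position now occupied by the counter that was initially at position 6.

Track the counter's position through each in-shuffle:
6 → 12 → 9 → 3 → 6 → 12 → 9 → 3 → 6

6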